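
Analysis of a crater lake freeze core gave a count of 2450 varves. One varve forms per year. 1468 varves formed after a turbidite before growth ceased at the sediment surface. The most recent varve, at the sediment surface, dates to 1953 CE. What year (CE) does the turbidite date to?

1468 varves formed after the turbidite.
Counting back 1468 years from 1953 CE places the turbidite in 1953 − 1468 = 485 CE.

485 CE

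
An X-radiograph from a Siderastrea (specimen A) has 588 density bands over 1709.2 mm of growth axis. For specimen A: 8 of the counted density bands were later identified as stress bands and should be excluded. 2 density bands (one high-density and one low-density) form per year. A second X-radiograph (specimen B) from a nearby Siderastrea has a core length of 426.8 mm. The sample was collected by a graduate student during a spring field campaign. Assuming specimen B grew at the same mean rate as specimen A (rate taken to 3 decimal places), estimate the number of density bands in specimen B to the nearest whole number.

Specimen A: after corrections the count is 588 − 8 = 580 density bands.
Specimen A: 580 density bands at 2 per year is 580 / 2 = 290 years.
A: Mean rate = 1709.2 mm / 290 years ≈ 5.894 mm per year.
B spans 426.8 / 5.894 = 72.41 years; at 2 density bands per year that is 72.41 × 2 ≈ 145 density bands.

145 density bands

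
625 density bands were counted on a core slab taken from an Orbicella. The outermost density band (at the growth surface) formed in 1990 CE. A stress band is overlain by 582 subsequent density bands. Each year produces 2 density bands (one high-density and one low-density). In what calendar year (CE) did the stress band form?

There are 582 density bands younger than the stress band.
Dividing by 2 density bands per year: 582 / 2 = 291 years.
The density band at the growth surface is 1990 CE, so the stress band dates to 1990 − 291 = 1699 CE.

1699 CE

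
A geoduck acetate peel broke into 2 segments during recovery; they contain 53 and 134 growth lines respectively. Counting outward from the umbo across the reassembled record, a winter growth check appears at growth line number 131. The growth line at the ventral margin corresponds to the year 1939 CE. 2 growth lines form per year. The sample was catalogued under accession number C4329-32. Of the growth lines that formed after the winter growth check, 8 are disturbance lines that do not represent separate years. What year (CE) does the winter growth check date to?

1915 CE

Total growth lines = 53 + 134 = 187.
The winter growth check sits at growth line 131 from the umbo, so 187 − 131 = 56 growth lines formed after it.
Removing the 8 false growth lines leaves 56 − 8 = 48 true growth lines beyond the winter growth check.
48 growth lines at 2 per year is 48 / 2 = 24 years.
1939 − 24 = 1915 CE.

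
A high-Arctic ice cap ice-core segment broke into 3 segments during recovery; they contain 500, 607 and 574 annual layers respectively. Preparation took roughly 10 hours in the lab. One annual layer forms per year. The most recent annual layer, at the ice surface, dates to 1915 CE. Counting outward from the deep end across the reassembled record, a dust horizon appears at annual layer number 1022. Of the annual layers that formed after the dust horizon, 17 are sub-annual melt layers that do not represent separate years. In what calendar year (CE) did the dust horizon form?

Total annual layers = 500 + 607 + 574 = 1681.
Between annual layer 1022 and the ice surface there are 1681 − 1022 = 659 annual layers.
Excluding 17 false annual layers: 659 − 17 = 642.
1915 − 642 = 1273 CE.

1273 CE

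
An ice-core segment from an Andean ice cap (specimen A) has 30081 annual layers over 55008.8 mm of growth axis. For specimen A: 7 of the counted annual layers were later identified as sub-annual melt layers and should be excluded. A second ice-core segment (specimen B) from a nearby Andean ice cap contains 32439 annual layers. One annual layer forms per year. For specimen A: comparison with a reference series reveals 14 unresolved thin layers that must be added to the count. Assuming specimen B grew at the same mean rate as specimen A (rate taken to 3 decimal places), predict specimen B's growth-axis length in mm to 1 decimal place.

Specimen A: correcting the raw count gives 30081 − 7 + 14 = 30088 true annual layers.
A: Mean rate = 55008.8 mm / 30088 years ≈ 1.828 mm per year.
Length of B = 1.828 × 32439 = 59298.5 mm.

59298.5 mm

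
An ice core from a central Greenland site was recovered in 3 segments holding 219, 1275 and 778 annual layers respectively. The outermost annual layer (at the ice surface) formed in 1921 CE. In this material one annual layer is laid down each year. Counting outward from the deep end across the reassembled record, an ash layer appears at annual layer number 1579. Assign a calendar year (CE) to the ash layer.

1228 CE

Total annual layers = 219 + 1275 + 778 = 2272.
2272 − 1579 = 693 annual layers lie beyond the ash layer toward the ice surface.
The annual layer at the ice surface is 1921 CE, so the ash layer dates to 1921 − 693 = 1228 CE.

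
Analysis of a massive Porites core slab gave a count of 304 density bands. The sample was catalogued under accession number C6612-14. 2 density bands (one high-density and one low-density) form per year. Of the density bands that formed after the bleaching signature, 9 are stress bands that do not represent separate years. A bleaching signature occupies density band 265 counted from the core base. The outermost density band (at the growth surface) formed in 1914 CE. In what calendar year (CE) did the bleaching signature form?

Between density band 265 and the growth surface there are 304 − 265 = 39 density bands.
Removing the 9 false density bands leaves 39 − 9 = 30 true density bands beyond the bleaching signature.
With 2 density bands per year, 30 / 2 = 15 years.
The density band at the growth surface is 1914 CE, so the bleaching signature dates to 1914 − 15 = 1899 CE.

1899 CE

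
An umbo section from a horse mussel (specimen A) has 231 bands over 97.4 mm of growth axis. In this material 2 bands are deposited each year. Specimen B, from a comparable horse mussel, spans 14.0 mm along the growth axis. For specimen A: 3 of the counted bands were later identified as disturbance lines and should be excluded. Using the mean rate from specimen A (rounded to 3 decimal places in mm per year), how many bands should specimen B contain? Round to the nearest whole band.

Specimen A: after corrections the count is 231 − 3 = 228 bands.
Specimen A: dividing by 2 bands per year: 228 / 2 = 114 years.
A: Mean rate = 97.4 mm / 114 years ≈ 0.854 mm/yr.
Specimen B: 14.0 mm / 0.854 mm per year = 16.39 years; at 2 bands per year that is 16.39 × 2 ≈ 33 bands.

33 bands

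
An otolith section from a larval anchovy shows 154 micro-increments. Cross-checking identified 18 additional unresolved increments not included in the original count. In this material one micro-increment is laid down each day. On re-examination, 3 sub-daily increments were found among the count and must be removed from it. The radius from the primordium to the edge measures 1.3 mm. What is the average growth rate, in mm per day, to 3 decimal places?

After corrections the count is 154 − 3 + 18 = 169 micro-increments.
Extension rate ≈ 1.3 / 169 = 0.008 mm per day.

0.008 mm per day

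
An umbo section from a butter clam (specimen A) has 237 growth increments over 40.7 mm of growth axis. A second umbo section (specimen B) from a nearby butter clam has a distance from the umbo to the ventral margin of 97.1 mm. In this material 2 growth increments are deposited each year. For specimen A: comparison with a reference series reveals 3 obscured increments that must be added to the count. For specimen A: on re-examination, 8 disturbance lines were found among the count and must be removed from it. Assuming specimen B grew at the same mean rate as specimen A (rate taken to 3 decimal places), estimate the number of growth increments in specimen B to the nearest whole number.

Specimen A: after corrections the count is 237 − 8 + 3 = 232 growth increments.
Specimen A: dividing by 2 growth increments per year: 232 / 2 = 116 years.
A: Mean rate = 40.7 mm / 116 years ≈ 0.351 mm/yr.
B spans 97.1 / 0.351 = 276.64 years; at 2 growth increments per year that is 276.64 × 2 ≈ 553 growth increments.

553 growth increments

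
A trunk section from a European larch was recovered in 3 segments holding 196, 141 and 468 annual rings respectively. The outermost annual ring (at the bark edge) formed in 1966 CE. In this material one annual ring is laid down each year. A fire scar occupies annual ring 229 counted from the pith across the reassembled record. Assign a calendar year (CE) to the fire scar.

1390 CE

Total annual rings = 196 + 141 + 468 = 805.
Between annual ring 229 and the bark edge there are 805 − 229 = 576 annual rings.
Counting back 576 years from 1966 CE places the fire scar in 1966 − 576 = 1390 CE.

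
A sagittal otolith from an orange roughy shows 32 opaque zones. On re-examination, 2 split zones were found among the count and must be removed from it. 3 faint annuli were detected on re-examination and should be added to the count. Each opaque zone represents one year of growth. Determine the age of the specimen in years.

After corrections the count is 32 − 2 + 3 = 33 opaque zones.
With a one-to-one opaque zone periodicity this is 33 years.

33 yr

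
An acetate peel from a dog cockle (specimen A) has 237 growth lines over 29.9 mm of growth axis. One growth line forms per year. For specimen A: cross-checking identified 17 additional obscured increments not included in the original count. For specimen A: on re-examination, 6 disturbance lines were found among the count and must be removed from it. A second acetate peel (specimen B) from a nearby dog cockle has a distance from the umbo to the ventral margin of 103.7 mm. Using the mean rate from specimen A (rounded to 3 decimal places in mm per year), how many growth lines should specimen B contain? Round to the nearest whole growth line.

857 growth lines

Specimen A: adjusted count: 237 − 6 + 17 = 248 growth lines.
A: Mean rate = 29.9 mm / 248 years ≈ 0.121 mm per year.
For B, 103.7 / 0.121 = 857.02 years ≈ 857 growth lines.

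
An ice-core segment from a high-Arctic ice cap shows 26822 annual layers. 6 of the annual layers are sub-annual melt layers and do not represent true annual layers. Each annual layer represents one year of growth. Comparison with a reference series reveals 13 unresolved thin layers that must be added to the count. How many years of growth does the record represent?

Correcting the raw count gives 26822 − 6 + 13 = 26829 true annual layers.
One annual layer per year makes the duration 26829 years.

26829 years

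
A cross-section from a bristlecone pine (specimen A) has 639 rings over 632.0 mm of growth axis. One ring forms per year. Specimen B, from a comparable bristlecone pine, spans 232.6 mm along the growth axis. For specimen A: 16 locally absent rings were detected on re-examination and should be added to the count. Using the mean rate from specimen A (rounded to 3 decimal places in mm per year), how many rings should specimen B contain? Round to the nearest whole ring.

241 rings

Specimen A: adjusted count: 639 + 16 = 655 rings.
A: 632.0 mm over 655 years gives 632.0 / 655 ≈ 0.965 mm/year.
For B, 232.6 / 0.965 = 241.04 years ≈ 241 rings.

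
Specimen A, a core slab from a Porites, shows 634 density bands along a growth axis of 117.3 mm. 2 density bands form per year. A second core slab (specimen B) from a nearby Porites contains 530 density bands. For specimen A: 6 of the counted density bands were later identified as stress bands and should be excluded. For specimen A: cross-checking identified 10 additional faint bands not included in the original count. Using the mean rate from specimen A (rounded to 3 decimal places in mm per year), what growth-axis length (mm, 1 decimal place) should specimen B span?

97.5 mm

Specimen A: after corrections the count is 634 − 6 + 10 = 638 density bands.
Specimen A: with 2 density bands per year, 638 / 2 = 319 years.
A: Extension rate ≈ 117.3 / 319 = 0.368 mm/yr.
Specimen B: 530 density bands at 2 per year is 530 / 2 = 265 years. Length of B = 0.368 × 265 = 97.5 mm.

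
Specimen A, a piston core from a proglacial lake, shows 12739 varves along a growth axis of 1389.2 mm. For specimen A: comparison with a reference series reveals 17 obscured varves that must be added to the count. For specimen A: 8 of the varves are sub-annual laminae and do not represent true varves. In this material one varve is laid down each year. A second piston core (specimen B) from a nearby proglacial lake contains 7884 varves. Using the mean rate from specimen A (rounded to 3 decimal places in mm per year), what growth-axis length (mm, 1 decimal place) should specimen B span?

859.4 mm

Specimen A: correcting the raw count gives 12739 − 8 + 17 = 12748 true varves.
A: Mean rate = 1389.2 mm / 12748 years ≈ 0.109 mm/yr.
Length of B = 0.109 × 7884 = 859.4 mm.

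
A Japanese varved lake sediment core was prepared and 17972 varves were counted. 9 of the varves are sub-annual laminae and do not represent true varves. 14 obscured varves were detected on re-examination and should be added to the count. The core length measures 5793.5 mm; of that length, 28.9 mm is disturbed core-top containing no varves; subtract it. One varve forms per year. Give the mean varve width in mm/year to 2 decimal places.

After corrections the count is 17972 − 9 + 14 = 17977 varves.
Net length = 5793.5 − 28.9 = 5764.6 mm.
Extension rate ≈ 5764.6 / 17977 = 0.32 mm/year.

0.32 mm/year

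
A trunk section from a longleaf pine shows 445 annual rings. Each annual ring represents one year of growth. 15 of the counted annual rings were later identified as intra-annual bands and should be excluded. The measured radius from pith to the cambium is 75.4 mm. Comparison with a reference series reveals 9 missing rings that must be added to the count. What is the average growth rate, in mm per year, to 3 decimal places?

0.172 mm per year

Adjusted count: 445 − 15 + 9 = 439 annual rings.
75.4 mm over 439 years gives 75.4 / 439 ≈ 0.172 mm per year.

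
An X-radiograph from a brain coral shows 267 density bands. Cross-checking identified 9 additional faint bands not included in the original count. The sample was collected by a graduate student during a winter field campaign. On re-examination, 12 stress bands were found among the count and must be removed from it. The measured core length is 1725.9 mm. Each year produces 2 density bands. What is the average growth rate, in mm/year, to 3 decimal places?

13.075 mm/year

After corrections the count is 267 − 12 + 9 = 264 density bands.
With 2 density bands per year, 264 / 2 = 132 years.
Extension rate ≈ 1725.9 / 132 = 13.075 mm/year.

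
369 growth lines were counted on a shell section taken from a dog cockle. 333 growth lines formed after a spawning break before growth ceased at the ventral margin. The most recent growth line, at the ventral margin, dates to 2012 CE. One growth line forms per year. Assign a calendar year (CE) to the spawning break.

1679 CE

333 growth lines post-date the spawning break.
2012 − 333 = 1679 CE.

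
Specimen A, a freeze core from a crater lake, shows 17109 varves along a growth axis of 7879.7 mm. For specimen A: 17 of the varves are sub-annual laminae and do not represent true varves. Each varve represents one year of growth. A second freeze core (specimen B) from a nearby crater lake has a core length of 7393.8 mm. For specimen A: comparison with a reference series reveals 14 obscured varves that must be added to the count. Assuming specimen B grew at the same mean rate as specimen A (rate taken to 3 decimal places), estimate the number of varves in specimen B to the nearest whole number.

Specimen A: adjusted count: 17109 − 17 + 14 = 17106 varves.
A: 7879.7 mm over 17106 years gives 7879.7 / 17106 ≈ 0.461 mm/year.
Specimen B: 7393.8 mm / 0.461 mm per year = 16038.61 years ≈ 16039 varves.

16039 varves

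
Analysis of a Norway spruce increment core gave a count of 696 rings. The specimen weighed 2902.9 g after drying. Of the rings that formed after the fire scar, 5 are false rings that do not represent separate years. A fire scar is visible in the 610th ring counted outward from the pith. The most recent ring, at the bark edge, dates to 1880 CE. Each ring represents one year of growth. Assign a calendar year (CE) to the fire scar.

1799 CE

696 − 610 = 86 rings lie beyond the fire scar toward the bark edge.
86 − 5 false = 81 true rings after the fire scar.
The ring at the bark edge is 1880 CE, so the fire scar dates to 1880 − 81 = 1799 CE.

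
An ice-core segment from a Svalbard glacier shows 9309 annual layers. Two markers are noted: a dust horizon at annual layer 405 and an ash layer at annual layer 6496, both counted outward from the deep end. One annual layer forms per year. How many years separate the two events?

6091 years

Separation: 6496 − 405 = 6091 annual layers.
At one annual layer per year, 6091 years elapsed between them.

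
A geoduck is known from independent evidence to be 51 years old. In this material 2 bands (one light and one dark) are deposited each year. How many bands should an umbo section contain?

With 2 bands per year, 51 years would produce 51 × 2 = 102 bands.
So 102 bands should be present.

102 bands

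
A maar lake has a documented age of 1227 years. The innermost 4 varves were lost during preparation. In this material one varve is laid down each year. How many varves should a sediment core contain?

1223 varves

One varve per year gives 1227 varves over 1227 years.
1227 − 4 missed = 1223 varves expected in the prepared section.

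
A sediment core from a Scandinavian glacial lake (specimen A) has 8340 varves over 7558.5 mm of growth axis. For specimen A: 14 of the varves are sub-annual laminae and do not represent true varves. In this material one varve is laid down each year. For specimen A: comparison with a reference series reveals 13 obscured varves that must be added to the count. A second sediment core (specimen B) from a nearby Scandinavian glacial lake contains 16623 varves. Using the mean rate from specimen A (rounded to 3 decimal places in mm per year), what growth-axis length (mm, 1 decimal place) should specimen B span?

Specimen A: correcting the raw count gives 8340 − 14 + 13 = 8339 true varves.
A: Mean rate = 7558.5 mm / 8339 years ≈ 0.906 mm/yr.
B's length ≈ 0.906 × 16623 = 15060.4 mm.

15060.4 mm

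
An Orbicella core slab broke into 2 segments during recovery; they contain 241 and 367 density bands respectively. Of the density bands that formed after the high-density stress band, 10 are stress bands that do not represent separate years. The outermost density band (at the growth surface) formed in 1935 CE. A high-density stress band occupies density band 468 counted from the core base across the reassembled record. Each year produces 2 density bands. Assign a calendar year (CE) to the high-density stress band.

Total density bands = 241 + 367 = 608.
Between density band 468 and the growth surface there are 608 − 468 = 140 density bands.
140 − 10 false = 130 true density bands after the high-density stress band.
130 density bands at 2 per year is 130 / 2 = 65 years.
The density band at the growth surface is 1935 CE, so the high-density stress band dates to 1935 − 65 = 1870 CE.

1870 CE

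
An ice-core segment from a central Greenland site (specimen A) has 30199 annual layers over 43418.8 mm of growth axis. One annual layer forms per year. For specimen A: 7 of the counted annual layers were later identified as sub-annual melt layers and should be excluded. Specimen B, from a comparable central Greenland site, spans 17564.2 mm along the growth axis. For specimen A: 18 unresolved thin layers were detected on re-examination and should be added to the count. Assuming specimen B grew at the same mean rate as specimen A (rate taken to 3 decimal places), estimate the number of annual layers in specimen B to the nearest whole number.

Specimen A: true annual layer count = 30199 − 7 + 18 = 30210.
A: Extension rate ≈ 43418.8 / 30210 = 1.437 mm per year.
Specimen B: 17564.2 mm / 1.437 mm per year = 12222.83 years ≈ 12223 annual layers.

12223 annual layers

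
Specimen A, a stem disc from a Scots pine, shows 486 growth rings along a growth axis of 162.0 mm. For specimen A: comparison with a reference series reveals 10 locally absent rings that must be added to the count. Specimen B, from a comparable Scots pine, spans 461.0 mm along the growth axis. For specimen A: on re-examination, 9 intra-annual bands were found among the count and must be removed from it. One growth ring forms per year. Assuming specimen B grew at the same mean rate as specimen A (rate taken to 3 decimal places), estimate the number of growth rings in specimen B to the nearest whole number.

Specimen A: after corrections the count is 486 − 9 + 10 = 487 growth rings.
A: 162.0 mm over 487 years gives 162.0 / 487 ≈ 0.333 mm per year.
B spans 461.0 / 0.333 = 1384.38 years ≈ 1384 growth rings.

1384 growth rings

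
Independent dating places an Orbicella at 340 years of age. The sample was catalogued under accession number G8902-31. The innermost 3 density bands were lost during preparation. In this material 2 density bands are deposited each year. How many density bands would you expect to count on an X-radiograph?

677 density bands

With 2 density bands per year, 340 years would produce 340 × 2 = 680 density bands.
680 − 3 missed = 677 density bands expected in the prepared section.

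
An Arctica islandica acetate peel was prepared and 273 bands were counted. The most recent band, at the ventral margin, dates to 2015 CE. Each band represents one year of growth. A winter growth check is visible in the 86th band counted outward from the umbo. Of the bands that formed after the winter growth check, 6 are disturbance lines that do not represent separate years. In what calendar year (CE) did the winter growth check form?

1834 CE

273 − 86 = 187 bands lie beyond the winter growth check toward the ventral margin.
Excluding 6 false bands: 187 − 6 = 181.
Counting back 181 years from 2015 CE places the winter growth check in 2015 − 181 = 1834 CE.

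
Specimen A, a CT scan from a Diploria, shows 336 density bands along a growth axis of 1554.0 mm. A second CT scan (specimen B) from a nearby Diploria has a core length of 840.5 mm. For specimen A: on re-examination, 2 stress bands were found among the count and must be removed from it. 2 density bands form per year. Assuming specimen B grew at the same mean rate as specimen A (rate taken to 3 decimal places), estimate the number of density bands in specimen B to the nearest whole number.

Specimen A: correcting the raw count gives 336 − 2 = 334 true density bands.
Specimen A: dividing by 2 density bands per year: 334 / 2 = 167 years.
A: Mean rate = 1554.0 mm / 167 years ≈ 9.305 mm/yr.
Specimen B: 840.5 mm / 9.305 mm per year = 90.33 years; at 2 density bands per year that is 90.33 × 2 ≈ 181 density bands.

181 density bands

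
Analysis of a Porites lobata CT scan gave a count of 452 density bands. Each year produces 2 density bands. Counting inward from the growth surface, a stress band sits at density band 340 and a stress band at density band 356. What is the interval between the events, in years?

8 years

Separation: 356 − 340 = 16 density bands.
Dividing by 2 density bands per year: 16 / 2 = 8 years.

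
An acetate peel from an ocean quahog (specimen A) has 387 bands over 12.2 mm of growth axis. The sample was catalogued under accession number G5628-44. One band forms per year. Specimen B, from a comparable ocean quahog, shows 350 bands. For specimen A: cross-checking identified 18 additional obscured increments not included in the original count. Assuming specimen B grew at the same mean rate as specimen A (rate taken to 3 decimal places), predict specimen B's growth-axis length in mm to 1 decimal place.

10.5 mm

Specimen A: correcting the raw count gives 387 + 18 = 405 true bands.
A: 12.2 mm over 405 years gives 12.2 / 405 ≈ 0.030 mm/yr.
B's length ≈ 0.030 × 350 = 10.5 mm.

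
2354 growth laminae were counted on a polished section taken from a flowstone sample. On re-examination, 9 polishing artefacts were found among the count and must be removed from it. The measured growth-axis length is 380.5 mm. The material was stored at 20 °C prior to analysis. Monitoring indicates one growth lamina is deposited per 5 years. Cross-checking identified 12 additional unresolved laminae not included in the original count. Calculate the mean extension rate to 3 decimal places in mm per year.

0.032 mm per year

After corrections the count is 2354 − 9 + 12 = 2357 growth laminae.
At 5 years per growth lamina, 2357 × 5 = 11785 years.
Mean rate = 380.5 mm / 11785 years ≈ 0.032 mm per year.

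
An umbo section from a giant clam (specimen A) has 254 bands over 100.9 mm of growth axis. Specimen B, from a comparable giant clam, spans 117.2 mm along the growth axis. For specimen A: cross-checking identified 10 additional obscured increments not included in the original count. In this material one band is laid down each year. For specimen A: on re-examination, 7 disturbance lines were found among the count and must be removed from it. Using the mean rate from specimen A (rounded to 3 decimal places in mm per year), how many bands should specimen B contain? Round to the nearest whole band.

Specimen A: true band count = 254 − 7 + 10 = 257.
A: Mean rate = 100.9 mm / 257 years ≈ 0.393 mm/year.
For B, 117.2 / 0.393 = 298.22 years ≈ 298 bands.

298 bands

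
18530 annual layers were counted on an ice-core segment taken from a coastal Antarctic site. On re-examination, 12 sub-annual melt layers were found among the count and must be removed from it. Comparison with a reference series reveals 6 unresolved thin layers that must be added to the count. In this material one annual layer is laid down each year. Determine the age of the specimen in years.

After corrections the count is 18530 − 12 + 6 = 18524 annual layers.
One annual layer per year makes the duration 18524 years.

18524 yr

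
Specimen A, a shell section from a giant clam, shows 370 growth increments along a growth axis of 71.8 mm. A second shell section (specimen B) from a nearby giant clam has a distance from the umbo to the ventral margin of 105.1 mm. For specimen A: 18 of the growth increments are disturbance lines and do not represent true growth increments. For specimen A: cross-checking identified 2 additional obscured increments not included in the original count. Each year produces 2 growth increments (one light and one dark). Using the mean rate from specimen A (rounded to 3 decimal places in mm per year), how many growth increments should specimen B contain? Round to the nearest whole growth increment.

Specimen A: true growth increment count = 370 − 18 + 2 = 354.
Specimen A: dividing by 2 growth increments per year: 354 / 2 = 177 years.
A: Extension rate ≈ 71.8 / 177 = 0.406 mm per year.
Specimen B: 105.1 mm / 0.406 mm per year = 258.87 years; at 2 growth increments per year that is 258.87 × 2 ≈ 518 growth increments.

518 growth increments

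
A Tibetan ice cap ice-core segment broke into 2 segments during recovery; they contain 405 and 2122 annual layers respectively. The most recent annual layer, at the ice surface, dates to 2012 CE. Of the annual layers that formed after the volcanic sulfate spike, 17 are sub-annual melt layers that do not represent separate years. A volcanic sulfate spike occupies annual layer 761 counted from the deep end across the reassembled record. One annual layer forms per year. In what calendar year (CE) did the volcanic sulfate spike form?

Total annual layers = 405 + 2122 = 2527.
2527 − 761 = 1766 annual layers lie beyond the volcanic sulfate spike toward the ice surface.
Excluding 17 false annual layers: 1766 − 17 = 1749.
The annual layer at the ice surface is 2012 CE, so the volcanic sulfate spike dates to 2012 − 1749 = 263 CE.

263 CE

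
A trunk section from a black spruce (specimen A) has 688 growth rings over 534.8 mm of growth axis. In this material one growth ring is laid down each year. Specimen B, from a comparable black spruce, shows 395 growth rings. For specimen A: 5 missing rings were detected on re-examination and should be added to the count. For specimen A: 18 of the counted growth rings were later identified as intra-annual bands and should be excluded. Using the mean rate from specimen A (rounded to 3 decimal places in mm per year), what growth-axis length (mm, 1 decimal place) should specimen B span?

312.8 mm

Specimen A: after corrections the count is 688 − 18 + 5 = 675 growth rings.
A: Extension rate ≈ 534.8 / 675 = 0.792 mm per year.
B's length ≈ 0.792 × 395 = 312.8 mm.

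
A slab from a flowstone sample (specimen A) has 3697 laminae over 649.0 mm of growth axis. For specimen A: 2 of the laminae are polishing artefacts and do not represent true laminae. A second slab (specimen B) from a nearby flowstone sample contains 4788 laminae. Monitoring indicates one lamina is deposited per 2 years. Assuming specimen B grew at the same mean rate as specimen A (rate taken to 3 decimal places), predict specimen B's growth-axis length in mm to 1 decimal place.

842.7 mm

Specimen A: true lamina count = 3697 − 2 = 3695.
Specimen A: at 2 years per lamina, 3695 × 2 = 7390 years.
A: Mean rate = 649.0 mm / 7390 years ≈ 0.088 mm/year.
Specimen B: at 2 years per lamina, 4788 × 2 = 9576 years. Length of B = 0.088 × 9576 = 842.7 mm.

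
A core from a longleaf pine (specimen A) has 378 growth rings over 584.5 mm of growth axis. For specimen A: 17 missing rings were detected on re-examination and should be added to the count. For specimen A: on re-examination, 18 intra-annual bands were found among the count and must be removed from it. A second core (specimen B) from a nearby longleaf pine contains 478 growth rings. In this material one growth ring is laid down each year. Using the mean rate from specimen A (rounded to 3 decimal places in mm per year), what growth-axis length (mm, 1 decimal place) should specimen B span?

740.9 mm

Specimen A: after corrections the count is 378 − 18 + 17 = 377 growth rings.
A: Extension rate ≈ 584.5 / 377 = 1.550 mm per year.
Length of B = 1.550 × 478 = 740.9 mm.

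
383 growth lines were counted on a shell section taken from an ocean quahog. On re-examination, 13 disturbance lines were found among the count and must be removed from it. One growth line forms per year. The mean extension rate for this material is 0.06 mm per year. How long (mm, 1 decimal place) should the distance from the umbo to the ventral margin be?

Adjusted count: 383 − 13 = 370 growth lines.
Length ≈ 0.06 × 370 = 22.2 mm.

22.2 mm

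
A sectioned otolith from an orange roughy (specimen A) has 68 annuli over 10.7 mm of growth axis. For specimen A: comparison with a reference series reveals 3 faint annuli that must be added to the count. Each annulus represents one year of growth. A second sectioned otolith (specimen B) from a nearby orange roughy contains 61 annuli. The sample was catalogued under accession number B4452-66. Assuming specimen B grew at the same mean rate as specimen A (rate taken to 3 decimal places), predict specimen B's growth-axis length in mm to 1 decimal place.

9.2 mm

Specimen A: true annulus count = 68 + 3 = 71.
A: Mean rate = 10.7 mm / 71 years ≈ 0.151 mm per year.
For B, 0.151 mm/year × 61 years = 9.2 mm.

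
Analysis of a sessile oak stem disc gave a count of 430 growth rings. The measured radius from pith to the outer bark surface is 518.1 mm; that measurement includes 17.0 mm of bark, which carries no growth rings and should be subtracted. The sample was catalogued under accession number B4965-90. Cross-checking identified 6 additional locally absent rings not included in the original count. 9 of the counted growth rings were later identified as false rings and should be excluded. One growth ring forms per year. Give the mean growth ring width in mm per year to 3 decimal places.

1.174 mm per year

True growth ring count = 430 − 9 + 6 = 427.
Net length = 518.1 − 17.0 = 501.1 mm.
Mean rate = 501.1 mm / 427 years ≈ 1.174 mm per year.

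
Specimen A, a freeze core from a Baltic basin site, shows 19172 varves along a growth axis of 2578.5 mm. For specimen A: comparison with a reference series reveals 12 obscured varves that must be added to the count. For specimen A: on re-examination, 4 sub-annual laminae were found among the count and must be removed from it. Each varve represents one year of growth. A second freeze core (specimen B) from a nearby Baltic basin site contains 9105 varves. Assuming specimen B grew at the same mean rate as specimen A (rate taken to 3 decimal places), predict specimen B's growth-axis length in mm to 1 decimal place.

Specimen A: after corrections the count is 19172 − 4 + 12 = 19180 varves.
A: Mean rate = 2578.5 mm / 19180 years ≈ 0.134 mm/yr.
Length of B = 0.134 × 9105 = 1220.1 mm.

1220.1 mm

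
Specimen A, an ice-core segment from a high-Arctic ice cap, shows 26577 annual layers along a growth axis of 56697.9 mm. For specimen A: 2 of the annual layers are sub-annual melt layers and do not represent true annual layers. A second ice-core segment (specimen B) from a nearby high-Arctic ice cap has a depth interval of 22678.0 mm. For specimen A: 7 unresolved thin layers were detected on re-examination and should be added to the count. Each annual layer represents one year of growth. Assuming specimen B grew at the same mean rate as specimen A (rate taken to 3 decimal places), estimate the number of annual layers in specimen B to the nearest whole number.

Specimen A: correcting the raw count gives 26577 − 2 + 7 = 26582 true annual layers.
A: Mean rate = 56697.9 mm / 26582 years ≈ 2.133 mm/year.
For B, 22678.0 / 2.133 = 10631.97 years ≈ 10632 annual layers.

10632 annual layers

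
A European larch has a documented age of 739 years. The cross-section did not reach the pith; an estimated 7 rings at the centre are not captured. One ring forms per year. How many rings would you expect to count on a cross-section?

At one ring per year, 739 years correspond to 739 rings.
Subtracting the 7 rings not captured gives 739 − 7 = 732 rings in the record.

732 rings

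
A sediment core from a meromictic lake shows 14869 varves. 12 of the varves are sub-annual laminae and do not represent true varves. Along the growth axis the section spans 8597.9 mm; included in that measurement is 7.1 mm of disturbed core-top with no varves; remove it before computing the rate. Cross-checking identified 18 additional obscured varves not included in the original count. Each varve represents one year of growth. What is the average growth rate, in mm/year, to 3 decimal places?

Adjusted count: 14869 − 12 + 18 = 14875 varves.
Net length = 8597.9 − 7.1 = 8590.8 mm.
8590.8 mm over 14875 years gives 8590.8 / 14875 ≈ 0.578 mm/year.

0.578 mm/year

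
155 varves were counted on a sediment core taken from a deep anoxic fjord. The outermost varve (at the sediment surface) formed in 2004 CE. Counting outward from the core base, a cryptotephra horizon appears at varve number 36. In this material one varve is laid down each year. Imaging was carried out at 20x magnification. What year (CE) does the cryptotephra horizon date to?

The cryptotephra horizon sits at varve 36 from the core base, so 155 − 36 = 119 varves formed after it.
2004 − 119 = 1885 CE.

1885 CE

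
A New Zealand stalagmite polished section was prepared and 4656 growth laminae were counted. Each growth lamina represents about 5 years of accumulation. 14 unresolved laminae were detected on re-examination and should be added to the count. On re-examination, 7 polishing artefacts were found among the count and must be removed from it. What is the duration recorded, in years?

Adjusted count: 4656 − 7 + 14 = 4663 growth laminae.
At 5 years per growth lamina, 4663 × 5 = 23315 years.

23315 years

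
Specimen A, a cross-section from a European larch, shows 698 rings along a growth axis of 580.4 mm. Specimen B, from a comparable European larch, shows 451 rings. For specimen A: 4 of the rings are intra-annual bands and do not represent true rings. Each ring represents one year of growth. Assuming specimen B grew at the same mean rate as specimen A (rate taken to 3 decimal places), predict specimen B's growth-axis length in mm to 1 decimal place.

Specimen A: true ring count = 698 − 4 = 694.
A: Mean rate = 580.4 mm / 694 years ≈ 0.836 mm/yr.
B's length ≈ 0.836 × 451 = 377.0 mm.

377.0 mm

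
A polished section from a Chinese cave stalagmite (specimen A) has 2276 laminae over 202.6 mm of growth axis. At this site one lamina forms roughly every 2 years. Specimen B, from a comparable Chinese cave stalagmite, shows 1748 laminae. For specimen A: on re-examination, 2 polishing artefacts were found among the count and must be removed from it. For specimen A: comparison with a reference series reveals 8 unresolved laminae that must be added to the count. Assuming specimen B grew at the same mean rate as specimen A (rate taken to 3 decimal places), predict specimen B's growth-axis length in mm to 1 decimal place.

Specimen A: correcting the raw count gives 2276 − 2 + 8 = 2282 true laminae.
Specimen A: at 2 years per lamina, 2282 × 2 = 4564 years.
A: Extension rate ≈ 202.6 / 4564 = 0.044 mm/year.
Specimen B: 1748 laminae at 2 years each span 1748 × 2 = 3496 years. Length of B = 0.044 × 3496 = 153.8 mm.

153.8 mm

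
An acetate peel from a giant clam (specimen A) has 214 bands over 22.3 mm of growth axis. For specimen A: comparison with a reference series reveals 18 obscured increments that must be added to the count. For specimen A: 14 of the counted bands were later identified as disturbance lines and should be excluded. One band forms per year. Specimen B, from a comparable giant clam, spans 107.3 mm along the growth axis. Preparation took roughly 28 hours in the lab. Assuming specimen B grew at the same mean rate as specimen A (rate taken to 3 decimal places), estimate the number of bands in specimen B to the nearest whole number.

1052 bands

Specimen A: true band count = 214 − 14 + 18 = 218.
A: 22.3 mm over 218 years gives 22.3 / 218 ≈ 0.102 mm/yr.
For B, 107.3 / 0.102 = 1051.96 years ≈ 1052 bands.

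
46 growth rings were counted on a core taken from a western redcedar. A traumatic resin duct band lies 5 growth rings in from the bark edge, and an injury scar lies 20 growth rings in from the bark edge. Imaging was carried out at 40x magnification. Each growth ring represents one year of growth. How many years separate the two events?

15 years

Separation: 20 − 5 = 15 growth rings.
That is 15 years at one growth ring per year.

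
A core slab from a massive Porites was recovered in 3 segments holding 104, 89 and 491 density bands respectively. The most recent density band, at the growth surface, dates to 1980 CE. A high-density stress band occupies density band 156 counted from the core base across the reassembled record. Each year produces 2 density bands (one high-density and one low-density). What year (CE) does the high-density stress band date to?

1716 CE

Total density bands = 104 + 89 + 491 = 684.
The high-density stress band sits at density band 156 from the core base, so 684 − 156 = 528 density bands formed after it.
With 2 density bands per year, 528 / 2 = 264 years.
Counting back 264 years from 1980 CE places the high-density stress band in 1980 − 264 = 1716 CE.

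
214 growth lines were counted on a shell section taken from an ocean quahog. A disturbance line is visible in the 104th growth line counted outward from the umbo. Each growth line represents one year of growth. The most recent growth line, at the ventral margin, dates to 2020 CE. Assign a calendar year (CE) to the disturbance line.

1910 CE

Between growth line 104 and the ventral margin there are 214 − 104 = 110 growth lines.
Counting back 110 years from 2020 CE places the disturbance line in 2020 − 110 = 1910 CE.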